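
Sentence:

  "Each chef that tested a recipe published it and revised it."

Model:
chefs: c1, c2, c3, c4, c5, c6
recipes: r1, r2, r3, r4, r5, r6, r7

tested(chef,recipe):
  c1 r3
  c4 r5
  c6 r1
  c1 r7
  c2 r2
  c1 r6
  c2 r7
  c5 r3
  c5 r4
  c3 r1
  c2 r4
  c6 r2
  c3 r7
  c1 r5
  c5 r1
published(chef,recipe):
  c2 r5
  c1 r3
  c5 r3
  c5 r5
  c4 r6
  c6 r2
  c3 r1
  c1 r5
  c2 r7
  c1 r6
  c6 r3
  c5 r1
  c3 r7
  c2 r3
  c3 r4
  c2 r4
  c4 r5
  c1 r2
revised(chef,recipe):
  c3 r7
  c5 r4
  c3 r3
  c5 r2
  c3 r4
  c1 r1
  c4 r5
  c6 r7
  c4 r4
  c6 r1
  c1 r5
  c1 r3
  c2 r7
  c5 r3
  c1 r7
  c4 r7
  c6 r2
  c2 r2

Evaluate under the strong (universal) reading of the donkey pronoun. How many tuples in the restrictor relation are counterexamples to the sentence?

8

"it" takes "a recipe" as antecedent — a donkey pronoun bound across the clause boundary.
Strong reading: for every (c,r) with tested(c,r), published(c,r) ∧ revised(c,r).
Restrictor pairs: (c1,r3) ✓  (c1,r5) ✓  (c1,r6) ✗  (c1,r7) ✗  (c2,r2) ✗  (c2,r4) ✗  (c2,r7) ✓  (c3,r1) ✗  (c3,r7) ✓  (c4,r5) ✓  (c5,r1) ✗  (c5,r3) ✓  (c5,r4) ✗  (c6,r1) ✗  (c6,r2) ✓
Counterexamples (restrictor pairs failing the scope): 8.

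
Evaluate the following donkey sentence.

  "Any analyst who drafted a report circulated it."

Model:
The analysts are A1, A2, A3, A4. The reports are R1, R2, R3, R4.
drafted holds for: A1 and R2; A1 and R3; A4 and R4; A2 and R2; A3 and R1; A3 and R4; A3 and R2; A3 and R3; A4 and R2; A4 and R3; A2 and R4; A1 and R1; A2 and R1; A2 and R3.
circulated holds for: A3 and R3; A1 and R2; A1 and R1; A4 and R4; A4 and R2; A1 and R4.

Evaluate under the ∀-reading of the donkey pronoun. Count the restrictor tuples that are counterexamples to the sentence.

9

"it" takes "a report" as antecedent — a donkey pronoun bound across the clause boundary.
Strong reading: for every (a,r) with drafted(a,r), circulated(a,r).
Restrictor pairs: (A1,R1) ✓  (A1,R2) ✓  (A1,R3) ✗  (A2,R1) ✗  (A2,R2) ✗  (A2,R3) ✗  (A2,R4) ✗  (A3,R1) ✗  (A3,R2) ✗  (A3,R3) ✓  (A3,R4) ✗  (A4,R2) ✓  (A4,R3) ✗  (A4,R4) ✓
Counterexamples (restrictor pairs failing the scope): 9.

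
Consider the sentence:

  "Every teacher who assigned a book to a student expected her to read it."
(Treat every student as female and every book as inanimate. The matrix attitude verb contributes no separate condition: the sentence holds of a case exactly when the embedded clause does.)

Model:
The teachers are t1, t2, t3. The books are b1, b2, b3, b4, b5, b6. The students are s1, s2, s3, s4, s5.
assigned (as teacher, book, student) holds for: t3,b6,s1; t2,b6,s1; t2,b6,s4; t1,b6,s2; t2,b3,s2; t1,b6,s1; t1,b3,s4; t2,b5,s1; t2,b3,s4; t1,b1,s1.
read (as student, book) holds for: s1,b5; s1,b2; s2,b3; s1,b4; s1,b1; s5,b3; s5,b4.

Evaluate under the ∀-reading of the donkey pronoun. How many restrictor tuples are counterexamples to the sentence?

7

"her" takes "a student" as antecedent and "it" takes "a book"; both are donkey pronouns co-varying with the restrictor.
Strong reading: for every (t,b,s) with assigned(t,b,s), read(s,b).
Restrictor triples: (t1,b1,s1)→read(s1,b1) ✓  (t1,b3,s4)→read(s4,b3) ✗  (t1,b6,s1)→read(s1,b6) ✗  (t1,b6,s2)→read(s2,b6) ✗  (t2,b3,s2)→read(s2,b3) ✓  (t2,b3,s4)→read(s4,b3) ✗  (t2,b5,s1)→read(s1,b5) ✓  (t2,b6,s1)→read(s1,b6) ✗  (t2,b6,s4)→read(s4,b6) ✗  (t3,b6,s1)→read(s1,b6) ✗
Counterexamples (restrictor triples failing the scope): 7.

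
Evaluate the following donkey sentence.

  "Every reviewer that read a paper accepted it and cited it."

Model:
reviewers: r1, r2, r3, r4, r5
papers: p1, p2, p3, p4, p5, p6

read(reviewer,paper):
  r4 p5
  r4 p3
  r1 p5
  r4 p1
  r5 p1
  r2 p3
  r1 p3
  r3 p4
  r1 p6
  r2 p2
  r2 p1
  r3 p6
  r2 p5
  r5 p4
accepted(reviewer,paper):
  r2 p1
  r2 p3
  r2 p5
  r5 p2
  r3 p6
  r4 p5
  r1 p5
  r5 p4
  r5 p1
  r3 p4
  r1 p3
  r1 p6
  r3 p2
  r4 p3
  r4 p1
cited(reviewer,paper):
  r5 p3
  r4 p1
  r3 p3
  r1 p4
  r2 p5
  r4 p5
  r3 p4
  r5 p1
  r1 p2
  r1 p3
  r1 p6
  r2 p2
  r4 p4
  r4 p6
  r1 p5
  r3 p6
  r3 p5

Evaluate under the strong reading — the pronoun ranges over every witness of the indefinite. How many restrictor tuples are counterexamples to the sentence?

"it" takes "a paper" as antecedent — a donkey pronoun bound across the clause boundary.
Strong reading: for every (r,p) with read(r,p), accepted(r,p) ∧ cited(r,p).
Restrictor pairs: (r1,p3) ✓  (r1,p5) ✓  (r1,p6) ✓  (r2,p1) ✗  (r2,p2) ✗  (r2,p3) ✗  (r2,p5) ✓  (r3,p4) ✓  (r3,p6) ✓  (r4,p1) ✓  (r4,p3) ✗  (r4,p5) ✓  (r5,p1) ✓  (r5,p4) ✗
Counterexamples (restrictor pairs failing the scope): 5.

5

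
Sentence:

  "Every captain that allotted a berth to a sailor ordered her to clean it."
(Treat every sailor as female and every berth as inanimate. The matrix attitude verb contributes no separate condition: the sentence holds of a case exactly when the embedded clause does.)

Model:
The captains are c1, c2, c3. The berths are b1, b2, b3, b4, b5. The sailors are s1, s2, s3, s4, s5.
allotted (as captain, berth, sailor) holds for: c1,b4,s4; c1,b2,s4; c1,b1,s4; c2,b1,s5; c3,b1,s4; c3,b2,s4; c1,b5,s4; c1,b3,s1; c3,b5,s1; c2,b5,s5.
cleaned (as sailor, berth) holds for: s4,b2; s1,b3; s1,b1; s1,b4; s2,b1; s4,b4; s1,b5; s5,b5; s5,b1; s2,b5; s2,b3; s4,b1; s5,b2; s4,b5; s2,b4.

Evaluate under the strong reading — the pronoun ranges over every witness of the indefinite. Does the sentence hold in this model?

"her" takes "a sailor" as antecedent and "it" takes "a berth"; both are donkey pronouns co-varying with the restrictor.
Strong reading: for every (c,b,s) with allotted(c,b,s), cleaned(s,b).
Restrictor triples: (c1,b1,s4)→cleaned(s4,b1) ✓  (c1,b2,s4)→cleaned(s4,b2) ✓  (c1,b3,s1)→cleaned(s1,b3) ✓  (c1,b4,s4)→cleaned(s4,b4) ✓  (c1,b5,s4)→cleaned(s4,b5) ✓  (c2,b1,s5)→cleaned(s5,b1) ✓  (c2,b5,s5)→cleaned(s5,b5) ✓  (c3,b1,s4)→cleaned(s4,b1) ✓  (c3,b2,s4)→cleaned(s4,b2) ✓  (c3,b5,s1)→cleaned(s1,b5) ✓
Every restrictor triple satisfies the scope.

True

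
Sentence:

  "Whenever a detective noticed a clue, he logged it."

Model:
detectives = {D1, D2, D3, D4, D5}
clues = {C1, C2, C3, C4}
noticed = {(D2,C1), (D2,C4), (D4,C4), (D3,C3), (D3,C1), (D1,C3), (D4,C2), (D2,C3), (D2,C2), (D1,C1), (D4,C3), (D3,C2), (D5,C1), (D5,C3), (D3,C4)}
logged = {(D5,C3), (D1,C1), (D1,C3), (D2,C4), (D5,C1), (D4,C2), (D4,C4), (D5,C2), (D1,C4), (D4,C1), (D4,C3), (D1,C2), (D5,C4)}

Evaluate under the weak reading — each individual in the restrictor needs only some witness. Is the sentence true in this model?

"it" takes "a clue" as antecedent — a donkey pronoun bound across the clause boundary.
Weak reading: every detective d with some noticed-clue has at least one noticed-clue c such that logged(d,c).
Per detective: D1:✓  D2:✓  D3:✗  D4:✓  D5:✓
D3 has no witness among its noticed-clues.

False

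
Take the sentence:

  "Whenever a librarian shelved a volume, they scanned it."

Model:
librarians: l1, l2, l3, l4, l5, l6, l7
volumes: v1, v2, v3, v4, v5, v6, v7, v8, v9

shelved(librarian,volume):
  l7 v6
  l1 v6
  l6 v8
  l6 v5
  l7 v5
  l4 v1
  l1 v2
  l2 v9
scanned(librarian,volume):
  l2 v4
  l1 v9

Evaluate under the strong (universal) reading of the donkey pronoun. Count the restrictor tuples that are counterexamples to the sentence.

8

"it" takes "a volume" as antecedent — a donkey pronoun bound across the clause boundary.
Strong reading: for every (l,v) with shelved(l,v), scanned(l,v).
Restrictor pairs: (l1,v2) ✗  (l1,v6) ✗  (l2,v9) ✗  (l4,v1) ✗  (l6,v5) ✗  (l6,v8) ✗  (l7,v5) ✗  (l7,v6) ✗
Counterexamples (restrictor pairs failing the scope): 8.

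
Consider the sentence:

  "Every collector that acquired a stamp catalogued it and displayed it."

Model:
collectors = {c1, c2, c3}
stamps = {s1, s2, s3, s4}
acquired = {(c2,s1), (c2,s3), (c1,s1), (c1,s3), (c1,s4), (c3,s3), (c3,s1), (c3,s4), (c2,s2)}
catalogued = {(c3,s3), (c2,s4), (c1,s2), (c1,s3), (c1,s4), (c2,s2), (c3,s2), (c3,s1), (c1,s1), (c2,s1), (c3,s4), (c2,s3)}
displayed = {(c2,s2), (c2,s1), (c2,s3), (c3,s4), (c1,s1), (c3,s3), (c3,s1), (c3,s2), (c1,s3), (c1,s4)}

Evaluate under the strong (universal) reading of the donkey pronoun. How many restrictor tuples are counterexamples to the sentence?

"it" takes "a stamp" as antecedent — a donkey pronoun bound across the clause boundary.
Strong reading: for every (c,s) with acquired(c,s), catalogued(c,s) ∧ displayed(c,s).
Restrictor pairs: (c1,s1) ✓  (c1,s3) ✓  (c1,s4) ✓  (c2,s1) ✓  (c2,s2) ✓  (c2,s3) ✓  (c3,s1) ✓  (c3,s3) ✓  (c3,s4) ✓
Counterexamples (restrictor pairs failing the scope): 0.

0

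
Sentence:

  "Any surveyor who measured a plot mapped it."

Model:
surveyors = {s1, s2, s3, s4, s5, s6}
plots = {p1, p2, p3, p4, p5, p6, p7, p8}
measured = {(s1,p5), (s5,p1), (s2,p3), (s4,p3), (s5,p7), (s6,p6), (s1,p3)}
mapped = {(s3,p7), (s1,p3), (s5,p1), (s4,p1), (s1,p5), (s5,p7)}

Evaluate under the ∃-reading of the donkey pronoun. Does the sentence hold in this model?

"it" takes "a plot" as antecedent — a donkey pronoun bound across the clause boundary.
Weak reading: every surveyor s with some measured-plot has at least one measured-plot p such that mapped(s,p).
Per surveyor: s1:✓  s2:✗  s4:✗  s5:✓  s6:✗
s2 has no witness among its measured-plots.

False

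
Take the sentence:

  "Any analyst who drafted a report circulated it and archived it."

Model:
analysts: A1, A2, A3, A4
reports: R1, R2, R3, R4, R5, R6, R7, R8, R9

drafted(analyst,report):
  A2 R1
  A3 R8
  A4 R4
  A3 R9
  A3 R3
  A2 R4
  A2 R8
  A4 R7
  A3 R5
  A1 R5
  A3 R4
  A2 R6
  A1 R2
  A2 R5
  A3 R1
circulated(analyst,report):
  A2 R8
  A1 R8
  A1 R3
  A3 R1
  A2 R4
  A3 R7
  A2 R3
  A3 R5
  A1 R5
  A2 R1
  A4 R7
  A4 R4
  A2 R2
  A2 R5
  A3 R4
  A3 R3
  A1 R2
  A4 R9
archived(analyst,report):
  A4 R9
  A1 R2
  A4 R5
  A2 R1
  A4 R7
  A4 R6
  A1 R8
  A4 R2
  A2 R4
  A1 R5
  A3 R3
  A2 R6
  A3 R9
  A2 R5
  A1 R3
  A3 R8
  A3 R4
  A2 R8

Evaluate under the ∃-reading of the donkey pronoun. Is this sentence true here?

True

"it" takes "a report" as antecedent — a donkey pronoun bound across the clause boundary.
Weak reading: every analyst a with some drafted-report has at least one drafted-report r such that circulated(a,r) ∧ archived(a,r).
Per analyst: A1:✓  A2:✓  A3:✓  A4:✓
Every analyst in the restrictor has a witness.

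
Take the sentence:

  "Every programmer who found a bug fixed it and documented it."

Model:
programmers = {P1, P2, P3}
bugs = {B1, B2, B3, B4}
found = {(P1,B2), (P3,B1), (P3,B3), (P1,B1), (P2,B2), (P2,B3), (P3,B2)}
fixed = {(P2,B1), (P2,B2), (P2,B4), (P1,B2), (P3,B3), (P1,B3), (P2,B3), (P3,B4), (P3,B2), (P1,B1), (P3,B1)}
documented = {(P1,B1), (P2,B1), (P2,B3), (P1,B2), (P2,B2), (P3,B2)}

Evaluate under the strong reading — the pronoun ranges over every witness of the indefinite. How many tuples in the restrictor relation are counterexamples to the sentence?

2

"it" takes "a bug" as antecedent — a donkey pronoun bound across the clause boundary.
Strong reading: for every (p,b) with found(p,b), fixed(p,b) ∧ documented(p,b).
Restrictor pairs: (P1,B1) ✓  (P1,B2) ✓  (P2,B2) ✓  (P2,B3) ✓  (P3,B1) ✗  (P3,B2) ✓  (P3,B3) ✗
Counterexamples (restrictor pairs failing the scope): 2.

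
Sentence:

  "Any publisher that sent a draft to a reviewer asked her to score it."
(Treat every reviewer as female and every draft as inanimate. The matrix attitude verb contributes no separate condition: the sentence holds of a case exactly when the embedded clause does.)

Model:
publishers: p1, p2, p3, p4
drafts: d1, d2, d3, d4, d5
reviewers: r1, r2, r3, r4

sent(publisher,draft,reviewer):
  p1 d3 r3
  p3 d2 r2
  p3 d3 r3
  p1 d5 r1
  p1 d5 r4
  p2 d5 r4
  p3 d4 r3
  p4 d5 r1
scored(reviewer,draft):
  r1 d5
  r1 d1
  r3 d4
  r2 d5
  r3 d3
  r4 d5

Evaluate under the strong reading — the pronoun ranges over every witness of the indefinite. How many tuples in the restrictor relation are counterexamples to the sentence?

1

"her" takes "a reviewer" as antecedent and "it" takes "a draft"; both are donkey pronouns co-varying with the restrictor.
Strong reading: for every (p,d,r) with sent(p,d,r), scored(r,d).
Restrictor triples: (p1,d3,r3)→scored(r3,d3) ✓  (p1,d5,r1)→scored(r1,d5) ✓  (p1,d5,r4)→scored(r4,d5) ✓  (p2,d5,r4)→scored(r4,d5) ✓  (p3,d2,r2)→scored(r2,d2) ✗  (p3,d3,r3)→scored(r3,d3) ✓  (p3,d4,r3)→scored(r3,d4) ✓  (p4,d5,r1)→scored(r1,d5) ✓
Counterexamples (restrictor triples failing the scope): 1.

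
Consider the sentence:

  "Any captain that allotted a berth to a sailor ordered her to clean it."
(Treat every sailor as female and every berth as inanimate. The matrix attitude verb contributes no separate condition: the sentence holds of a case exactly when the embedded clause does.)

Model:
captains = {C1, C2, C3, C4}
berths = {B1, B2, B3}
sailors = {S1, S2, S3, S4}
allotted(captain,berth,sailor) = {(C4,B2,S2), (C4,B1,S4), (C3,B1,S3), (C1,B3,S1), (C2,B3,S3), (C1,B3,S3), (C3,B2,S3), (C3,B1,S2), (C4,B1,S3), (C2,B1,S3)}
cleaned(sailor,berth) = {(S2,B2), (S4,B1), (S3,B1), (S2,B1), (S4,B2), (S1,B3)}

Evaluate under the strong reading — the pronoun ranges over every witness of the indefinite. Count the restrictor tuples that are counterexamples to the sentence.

3

"her" takes "a sailor" as antecedent and "it" takes "a berth"; both are donkey pronouns co-varying with the restrictor.
Strong reading: for every (c,b,s) with allotted(c,b,s), cleaned(s,b).
Restrictor triples: (C1,B3,S1)→cleaned(S1,B3) ✓  (C1,B3,S3)→cleaned(S3,B3) ✗  (C2,B1,S3)→cleaned(S3,B1) ✓  (C2,B3,S3)→cleaned(S3,B3) ✗  (C3,B1,S2)→cleaned(S2,B1) ✓  (C3,B1,S3)→cleaned(S3,B1) ✓  (C3,B2,S3)→cleaned(S3,B2) ✗  (C4,B1,S3)→cleaned(S3,B1) ✓  (C4,B1,S4)→cleaned(S4,B1) ✓  (C4,B2,S2)→cleaned(S2,B2) ✓
Counterexamples (restrictor triples failing the scope): 3.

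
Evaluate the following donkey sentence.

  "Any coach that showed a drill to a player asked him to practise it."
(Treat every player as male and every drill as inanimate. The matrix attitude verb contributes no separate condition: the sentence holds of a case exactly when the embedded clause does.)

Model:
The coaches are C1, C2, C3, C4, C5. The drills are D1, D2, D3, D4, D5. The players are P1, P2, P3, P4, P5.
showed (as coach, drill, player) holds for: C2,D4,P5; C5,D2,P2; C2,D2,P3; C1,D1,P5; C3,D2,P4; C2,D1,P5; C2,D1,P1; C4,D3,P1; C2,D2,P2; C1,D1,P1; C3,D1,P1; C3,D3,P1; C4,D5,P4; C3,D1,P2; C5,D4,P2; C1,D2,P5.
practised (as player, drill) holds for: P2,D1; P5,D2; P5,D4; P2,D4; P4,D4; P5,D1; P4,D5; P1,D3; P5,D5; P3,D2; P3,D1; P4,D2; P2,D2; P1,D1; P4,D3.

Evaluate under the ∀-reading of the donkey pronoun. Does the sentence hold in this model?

"him" takes "a player" as antecedent and "it" takes "a drill"; both are donkey pronouns co-varying with the restrictor.
Strong reading: for every (c,d,p) with showed(c,d,p), practised(p,d).
Restrictor triples: (C1,D1,P1)→practised(P1,D1) ✓  (C1,D1,P5)→practised(P5,D1) ✓  (C1,D2,P5)→practised(P5,D2) ✓  (C2,D1,P1)→practised(P1,D1) ✓  (C2,D1,P5)→practised(P5,D1) ✓  (C2,D2,P2)→practised(P2,D2) ✓  (C2,D2,P3)→practised(P3,D2) ✓  (C2,D4,P5)→practised(P5,D4) ✓  (C3,D1,P1)→practised(P1,D1) ✓  (C3,D1,P2)→practised(P2,D1) ✓  (C3,D2,P4)→practised(P4,D2) ✓  (C3,D3,P1)→practised(P1,D3) ✓  (C4,D3,P1)→practised(P1,D3) ✓  (C4,D5,P4)→practised(P4,D5) ✓  (C5,D2,P2)→practised(P2,D2) ✓  (C5,D4,P2)→practised(P2,D4) ✓
Every restrictor triple satisfies the scope.

True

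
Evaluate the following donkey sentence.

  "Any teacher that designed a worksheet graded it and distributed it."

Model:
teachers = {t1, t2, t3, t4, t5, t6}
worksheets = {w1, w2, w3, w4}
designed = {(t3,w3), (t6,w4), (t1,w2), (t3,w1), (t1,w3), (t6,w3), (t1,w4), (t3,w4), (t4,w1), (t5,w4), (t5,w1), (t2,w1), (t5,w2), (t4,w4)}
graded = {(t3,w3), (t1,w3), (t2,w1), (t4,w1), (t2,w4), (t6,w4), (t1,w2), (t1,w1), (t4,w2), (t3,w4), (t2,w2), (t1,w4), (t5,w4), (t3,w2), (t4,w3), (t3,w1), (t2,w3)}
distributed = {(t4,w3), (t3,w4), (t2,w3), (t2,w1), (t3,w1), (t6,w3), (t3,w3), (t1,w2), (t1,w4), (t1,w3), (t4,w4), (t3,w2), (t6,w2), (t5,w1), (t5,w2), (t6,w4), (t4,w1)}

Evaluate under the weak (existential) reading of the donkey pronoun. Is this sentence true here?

"it" takes "a worksheet" as antecedent — a donkey pronoun bound across the clause boundary.
Weak reading: every teacher t with some designed-worksheet has at least one designed-worksheet w such that graded(t,w) ∧ distributed(t,w).
Per teacher: t1:✓  t2:✓  t3:✓  t4:✓  t5:✗  t6:✓
t5 has no witness among its designed-worksheets.

False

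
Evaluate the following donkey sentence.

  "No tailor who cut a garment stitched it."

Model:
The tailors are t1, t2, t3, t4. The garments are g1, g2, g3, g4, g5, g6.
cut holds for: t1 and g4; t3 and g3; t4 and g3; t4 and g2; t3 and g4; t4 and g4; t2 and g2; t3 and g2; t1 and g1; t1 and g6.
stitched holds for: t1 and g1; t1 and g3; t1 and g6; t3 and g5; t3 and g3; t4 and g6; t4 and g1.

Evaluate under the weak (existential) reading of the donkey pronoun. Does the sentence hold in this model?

False

"it" takes "a garment" as antecedent — a donkey pronoun bound across the clause boundary.
Truth condition: for no (t,g) with cut(t,g) does stitched(t,g) hold.
Restrictor pairs — does the scope hold? (t1,g1):holds  (t1,g4):fails  (t1,g6):holds  (t2,g2):fails  (t3,g2):fails  (t3,g3):holds  (t3,g4):fails  (t4,g2):fails  (t4,g3):fails  (t4,g4):fails
Scope holds for 3 pair(s), so the sentence is false.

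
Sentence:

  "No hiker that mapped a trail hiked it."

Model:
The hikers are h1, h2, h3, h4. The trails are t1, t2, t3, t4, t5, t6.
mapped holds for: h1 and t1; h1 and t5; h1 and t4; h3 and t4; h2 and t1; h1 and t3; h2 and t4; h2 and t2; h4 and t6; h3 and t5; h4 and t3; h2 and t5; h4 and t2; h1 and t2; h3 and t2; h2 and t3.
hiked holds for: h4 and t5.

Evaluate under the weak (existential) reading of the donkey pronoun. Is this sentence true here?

True

"it" takes "a trail" as antecedent — a donkey pronoun bound across the clause boundary.
Truth condition: for no (h,t) with mapped(h,t) does hiked(h,t) hold.
Restrictor pairs — does the scope hold? (h1,t1):fails  (h1,t2):fails  (h1,t3):fails  (h1,t4):fails  (h1,t5):fails  (h2,t1):fails  (h2,t2):fails  (h2,t3):fails  (h2,t4):fails  (h2,t5):fails  (h3,t2):fails  (h3,t4):fails  (h3,t5):fails  (h4,t2):fails  (h4,t3):fails  (h4,t6):fails
Scope holds for no restrictor pair, so the sentence is true.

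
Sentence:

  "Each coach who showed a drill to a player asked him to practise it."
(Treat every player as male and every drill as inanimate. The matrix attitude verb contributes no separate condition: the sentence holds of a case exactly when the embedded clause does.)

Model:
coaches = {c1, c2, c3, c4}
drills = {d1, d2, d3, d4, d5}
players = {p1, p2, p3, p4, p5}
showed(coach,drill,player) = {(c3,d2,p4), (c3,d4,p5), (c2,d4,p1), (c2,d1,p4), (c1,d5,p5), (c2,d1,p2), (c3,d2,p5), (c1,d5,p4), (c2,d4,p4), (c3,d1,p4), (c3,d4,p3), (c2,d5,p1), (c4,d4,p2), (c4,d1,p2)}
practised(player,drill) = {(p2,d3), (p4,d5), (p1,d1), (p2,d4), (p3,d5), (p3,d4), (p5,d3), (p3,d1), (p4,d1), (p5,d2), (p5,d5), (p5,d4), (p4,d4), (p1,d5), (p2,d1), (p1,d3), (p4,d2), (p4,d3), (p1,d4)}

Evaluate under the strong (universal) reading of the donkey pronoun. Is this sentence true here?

"him" takes "a player" as antecedent and "it" takes "a drill"; both are donkey pronouns co-varying with the restrictor.
Strong reading: for every (c,d,p) with showed(c,d,p), practised(p,d).
Restrictor triples: (c1,d5,p4)→practised(p4,d5) ✓  (c1,d5,p5)→practised(p5,d5) ✓  (c2,d1,p2)→practised(p2,d1) ✓  (c2,d1,p4)→practised(p4,d1) ✓  (c2,d4,p1)→practised(p1,d4) ✓  (c2,d4,p4)→practised(p4,d4) ✓  (c2,d5,p1)→practised(p1,d5) ✓  (c3,d1,p4)→practised(p4,d1) ✓  (c3,d2,p4)→practised(p4,d2) ✓  (c3,d2,p5)→practised(p5,d2) ✓  (c3,d4,p3)→practised(p3,d4) ✓  (c3,d4,p5)→practised(p5,d4) ✓  (c4,d1,p2)→practised(p2,d1) ✓  (c4,d4,p2)→practised(p2,d4) ✓
Every restrictor triple satisfies the scope.

True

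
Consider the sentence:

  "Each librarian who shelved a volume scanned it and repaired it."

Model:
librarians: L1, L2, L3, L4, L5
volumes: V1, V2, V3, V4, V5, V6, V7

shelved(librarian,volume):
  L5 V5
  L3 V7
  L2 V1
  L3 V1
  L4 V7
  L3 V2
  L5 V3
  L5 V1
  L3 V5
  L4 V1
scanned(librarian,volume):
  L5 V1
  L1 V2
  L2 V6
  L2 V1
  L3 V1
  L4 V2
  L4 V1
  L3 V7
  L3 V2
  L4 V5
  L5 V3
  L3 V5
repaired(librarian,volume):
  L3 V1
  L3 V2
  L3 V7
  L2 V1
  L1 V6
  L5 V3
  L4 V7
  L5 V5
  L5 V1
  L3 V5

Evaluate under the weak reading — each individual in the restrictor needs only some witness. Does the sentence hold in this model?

"it" takes "a volume" as antecedent — a donkey pronoun bound across the clause boundary.
Weak reading: every librarian l with some shelved-volume has at least one shelved-volume v such that scanned(l,v) ∧ repaired(l,v).
Per librarian: L2:✓  L3:✓  L4:✗  L5:✓
L4 has no witness among its shelved-volumes.

False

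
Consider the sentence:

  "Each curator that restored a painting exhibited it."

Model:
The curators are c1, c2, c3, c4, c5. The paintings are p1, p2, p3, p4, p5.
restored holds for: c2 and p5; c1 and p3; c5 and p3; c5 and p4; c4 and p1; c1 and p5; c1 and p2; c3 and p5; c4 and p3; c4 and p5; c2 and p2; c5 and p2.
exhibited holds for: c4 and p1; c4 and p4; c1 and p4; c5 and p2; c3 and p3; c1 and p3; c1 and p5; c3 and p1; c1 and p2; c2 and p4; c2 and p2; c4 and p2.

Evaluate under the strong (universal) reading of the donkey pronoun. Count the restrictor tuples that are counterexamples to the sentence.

6

"it" takes "a painting" as antecedent — a donkey pronoun bound across the clause boundary.
Strong reading: for every (c,p) with restored(c,p), exhibited(c,p).
Restrictor pairs: (c1,p2) ✓  (c1,p3) ✓  (c1,p5) ✓  (c2,p2) ✓  (c2,p5) ✗  (c3,p5) ✗  (c4,p1) ✓  (c4,p3) ✗  (c4,p5) ✗  (c5,p2) ✓  (c5,p3) ✗  (c5,p4) ✗
Counterexamples (restrictor pairs failing the scope): 6.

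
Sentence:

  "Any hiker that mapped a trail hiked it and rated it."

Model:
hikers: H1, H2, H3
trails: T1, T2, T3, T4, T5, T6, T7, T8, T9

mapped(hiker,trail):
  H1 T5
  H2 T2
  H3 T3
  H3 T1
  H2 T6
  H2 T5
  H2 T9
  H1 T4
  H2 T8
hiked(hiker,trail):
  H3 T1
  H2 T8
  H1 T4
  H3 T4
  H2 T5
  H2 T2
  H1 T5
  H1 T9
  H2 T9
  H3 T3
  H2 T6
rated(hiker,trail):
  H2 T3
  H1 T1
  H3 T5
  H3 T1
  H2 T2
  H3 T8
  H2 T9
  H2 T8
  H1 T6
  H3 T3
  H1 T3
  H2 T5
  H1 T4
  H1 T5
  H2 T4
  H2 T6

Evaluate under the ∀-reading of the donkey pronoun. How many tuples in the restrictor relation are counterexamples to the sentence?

0

"it" takes "a trail" as antecedent — a donkey pronoun bound across the clause boundary.
Strong reading: for every (h,t) with mapped(h,t), hiked(h,t) ∧ rated(h,t).
Restrictor pairs: (H1,T4) ✓  (H1,T5) ✓  (H2,T2) ✓  (H2,T5) ✓  (H2,T6) ✓  (H2,T8) ✓  (H2,T9) ✓  (H3,T1) ✓  (H3,T3) ✓
Counterexamples (restrictor pairs failing the scope): 0.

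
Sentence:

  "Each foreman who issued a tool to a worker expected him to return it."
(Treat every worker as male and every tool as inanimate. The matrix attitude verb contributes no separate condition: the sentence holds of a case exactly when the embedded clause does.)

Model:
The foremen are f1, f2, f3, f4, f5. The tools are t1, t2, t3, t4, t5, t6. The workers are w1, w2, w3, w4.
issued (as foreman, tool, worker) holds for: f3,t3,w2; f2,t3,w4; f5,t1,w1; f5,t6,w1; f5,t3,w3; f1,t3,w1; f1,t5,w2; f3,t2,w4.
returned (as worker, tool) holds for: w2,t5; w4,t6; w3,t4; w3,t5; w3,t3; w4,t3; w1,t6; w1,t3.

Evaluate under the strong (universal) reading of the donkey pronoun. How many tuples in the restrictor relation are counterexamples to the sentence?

3

"him" takes "a worker" as antecedent and "it" takes "a tool"; both are donkey pronouns co-varying with the restrictor.
Strong reading: for every (f,t,w) with issued(f,t,w), returned(w,t).
Restrictor triples: (f1,t3,w1)→returned(w1,t3) ✓  (f1,t5,w2)→returned(w2,t5) ✓  (f2,t3,w4)→returned(w4,t3) ✓  (f3,t2,w4)→returned(w4,t2) ✗  (f3,t3,w2)→returned(w2,t3) ✗  (f5,t1,w1)→returned(w1,t1) ✗  (f5,t3,w3)→returned(w3,t3) ✓  (f5,t6,w1)→returned(w1,t6) ✓
Counterexamples (restrictor triples failing the scope): 3.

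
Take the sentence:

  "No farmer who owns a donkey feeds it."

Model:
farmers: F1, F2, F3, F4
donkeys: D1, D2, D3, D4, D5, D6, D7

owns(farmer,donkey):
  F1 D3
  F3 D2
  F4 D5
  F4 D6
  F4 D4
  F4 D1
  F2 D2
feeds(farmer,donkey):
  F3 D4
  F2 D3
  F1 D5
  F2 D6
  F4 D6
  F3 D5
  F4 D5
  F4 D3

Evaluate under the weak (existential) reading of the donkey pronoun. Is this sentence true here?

"it" takes "a donkey" as antecedent — a donkey pronoun bound across the clause boundary.
Truth condition: for no (f,d) with owns(f,d) does feeds(f,d) hold.
Restrictor pairs — does the scope hold? (F1,D3):fails  (F2,D2):fails  (F3,D2):fails  (F4,D1):fails  (F4,D4):fails  (F4,D5):holds  (F4,D6):holds
Scope holds for 2 pair(s), so the sentence is false.

False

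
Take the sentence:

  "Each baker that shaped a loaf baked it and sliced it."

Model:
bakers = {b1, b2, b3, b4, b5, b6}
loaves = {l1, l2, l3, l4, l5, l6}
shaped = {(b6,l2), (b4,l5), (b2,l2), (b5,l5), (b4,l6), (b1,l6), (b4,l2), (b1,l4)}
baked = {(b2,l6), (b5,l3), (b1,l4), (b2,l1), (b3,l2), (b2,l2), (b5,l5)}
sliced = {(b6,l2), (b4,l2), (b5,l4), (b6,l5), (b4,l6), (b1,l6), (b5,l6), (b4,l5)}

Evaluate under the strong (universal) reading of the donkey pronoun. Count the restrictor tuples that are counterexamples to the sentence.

8

"it" takes "a loaf" as antecedent — a donkey pronoun bound across the clause boundary.
Strong reading: for every (b,l) with shaped(b,l), baked(b,l) ∧ sliced(b,l).
Restrictor pairs: (b1,l4) ✗  (b1,l6) ✗  (b2,l2) ✗  (b4,l2) ✗  (b4,l5) ✗  (b4,l6) ✗  (b5,l5) ✗  (b6,l2) ✗
Counterexamples (restrictor pairs failing the scope): 8.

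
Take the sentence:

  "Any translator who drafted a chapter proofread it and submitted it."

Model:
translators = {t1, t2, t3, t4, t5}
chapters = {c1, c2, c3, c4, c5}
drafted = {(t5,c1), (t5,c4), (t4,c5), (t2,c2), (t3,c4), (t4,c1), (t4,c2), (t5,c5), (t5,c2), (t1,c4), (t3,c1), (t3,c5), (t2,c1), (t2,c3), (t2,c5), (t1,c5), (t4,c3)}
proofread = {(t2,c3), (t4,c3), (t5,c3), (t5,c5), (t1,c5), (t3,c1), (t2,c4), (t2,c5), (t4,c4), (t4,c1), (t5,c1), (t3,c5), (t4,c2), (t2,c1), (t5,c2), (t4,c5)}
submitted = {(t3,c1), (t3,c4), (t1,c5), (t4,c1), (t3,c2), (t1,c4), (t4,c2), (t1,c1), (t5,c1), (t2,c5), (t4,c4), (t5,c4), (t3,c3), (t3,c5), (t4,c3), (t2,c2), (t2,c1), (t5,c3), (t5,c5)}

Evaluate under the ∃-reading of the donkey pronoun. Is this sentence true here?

True

"it" takes "a chapter" as antecedent — a donkey pronoun bound across the clause boundary.
Weak reading: every translator t with some drafted-chapter has at least one drafted-chapter c such that proofread(t,c) ∧ submitted(t,c).
Per translator: t1:✓  t2:✓  t3:✓  t4:✓  t5:✓
Every translator in the restrictor has a witness.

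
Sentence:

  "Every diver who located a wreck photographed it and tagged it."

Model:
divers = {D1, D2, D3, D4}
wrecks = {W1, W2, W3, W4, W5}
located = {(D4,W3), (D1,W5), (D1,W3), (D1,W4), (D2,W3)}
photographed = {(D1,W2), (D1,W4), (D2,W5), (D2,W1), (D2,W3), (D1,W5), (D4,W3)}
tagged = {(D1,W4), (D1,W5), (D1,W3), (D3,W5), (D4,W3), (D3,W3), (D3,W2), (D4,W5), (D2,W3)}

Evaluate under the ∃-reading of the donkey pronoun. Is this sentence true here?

True

"it" takes "a wreck" as antecedent — a donkey pronoun bound across the clause boundary.
Weak reading: every diver d with some located-wreck has at least one located-wreck w such that photographed(d,w) ∧ tagged(d,w).
Per diver: D1:✓  D2:✓  D4:✓
Every diver in the restrictor has a witness.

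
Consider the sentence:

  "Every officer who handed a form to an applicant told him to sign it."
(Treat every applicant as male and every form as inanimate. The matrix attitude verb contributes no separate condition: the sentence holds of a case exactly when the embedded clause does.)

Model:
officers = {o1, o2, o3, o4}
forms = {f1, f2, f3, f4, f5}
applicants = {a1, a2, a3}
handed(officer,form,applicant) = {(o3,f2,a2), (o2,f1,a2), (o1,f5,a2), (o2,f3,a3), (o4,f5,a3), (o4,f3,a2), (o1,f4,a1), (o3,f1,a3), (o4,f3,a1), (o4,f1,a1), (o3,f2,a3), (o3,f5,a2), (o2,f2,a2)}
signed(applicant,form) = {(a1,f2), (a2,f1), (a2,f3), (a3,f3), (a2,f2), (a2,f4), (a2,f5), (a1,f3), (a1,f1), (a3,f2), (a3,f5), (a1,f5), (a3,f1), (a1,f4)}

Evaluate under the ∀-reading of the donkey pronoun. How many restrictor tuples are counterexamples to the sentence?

0

"him" takes "an applicant" as antecedent and "it" takes "a form"; both are donkey pronouns co-varying with the restrictor.
Strong reading: for every (o,f,a) with handed(o,f,a), signed(a,f).
Restrictor triples: (o1,f4,a1)→signed(a1,f4) ✓  (o1,f5,a2)→signed(a2,f5) ✓  (o2,f1,a2)→signed(a2,f1) ✓  (o2,f2,a2)→signed(a2,f2) ✓  (o2,f3,a3)→signed(a3,f3) ✓  (o3,f1,a3)→signed(a3,f1) ✓  (o3,f2,a2)→signed(a2,f2) ✓  (o3,f2,a3)→signed(a3,f2) ✓  (o3,f5,a2)→signed(a2,f5) ✓  (o4,f1,a1)→signed(a1,f1) ✓  (o4,f3,a1)→signed(a1,f3) ✓  (o4,f3,a2)→signed(a2,f3) ✓  (o4,f5,a3)→signed(a3,f5) ✓
Counterexamples (restrictor triples failing the scope): 0.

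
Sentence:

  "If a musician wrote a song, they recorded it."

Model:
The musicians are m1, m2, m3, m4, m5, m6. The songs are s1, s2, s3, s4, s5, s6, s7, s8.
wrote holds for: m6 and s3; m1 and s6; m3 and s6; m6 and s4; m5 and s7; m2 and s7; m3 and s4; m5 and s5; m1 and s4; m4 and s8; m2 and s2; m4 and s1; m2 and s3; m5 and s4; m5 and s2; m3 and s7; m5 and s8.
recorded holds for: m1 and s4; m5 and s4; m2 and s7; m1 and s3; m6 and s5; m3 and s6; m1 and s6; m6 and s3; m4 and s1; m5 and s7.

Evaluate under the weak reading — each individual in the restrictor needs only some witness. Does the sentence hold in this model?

"it" takes "a song" as antecedent — a donkey pronoun bound across the clause boundary.
Weak reading: every musician m with some wrote-song has at least one wrote-song s such that recorded(m,s).
Per musician: m1:✓  m2:✓  m3:✓  m4:✓  m5:✓  m6:✓
Every musician in the restrictor has a witness.

True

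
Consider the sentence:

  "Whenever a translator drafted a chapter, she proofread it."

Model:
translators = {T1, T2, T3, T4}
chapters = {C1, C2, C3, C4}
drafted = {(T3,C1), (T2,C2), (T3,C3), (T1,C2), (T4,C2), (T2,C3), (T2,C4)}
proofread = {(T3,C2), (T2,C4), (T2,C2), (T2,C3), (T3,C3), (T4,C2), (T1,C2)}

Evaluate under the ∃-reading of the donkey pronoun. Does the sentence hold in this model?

"it" takes "a chapter" as antecedent — a donkey pronoun bound across the clause boundary.
Weak reading: every translator t with some drafted-chapter has at least one drafted-chapter c such that proofread(t,c).
Per translator: T1:✓  T2:✓  T3:✓  T4:✓
Every translator in the restrictor has a witness.

True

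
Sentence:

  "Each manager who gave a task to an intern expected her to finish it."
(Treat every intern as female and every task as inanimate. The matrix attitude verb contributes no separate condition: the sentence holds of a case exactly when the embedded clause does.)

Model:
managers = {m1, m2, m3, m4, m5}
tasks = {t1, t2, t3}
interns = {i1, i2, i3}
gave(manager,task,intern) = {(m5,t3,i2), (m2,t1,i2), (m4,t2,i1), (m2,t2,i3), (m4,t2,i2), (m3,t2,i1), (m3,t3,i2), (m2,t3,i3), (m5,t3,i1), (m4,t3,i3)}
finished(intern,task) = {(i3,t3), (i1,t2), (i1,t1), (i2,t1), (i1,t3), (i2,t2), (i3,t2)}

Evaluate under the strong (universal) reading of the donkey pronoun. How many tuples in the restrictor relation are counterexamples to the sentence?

"her" takes "an intern" as antecedent and "it" takes "a task"; both are donkey pronouns co-varying with the restrictor.
Strong reading: for every (m,t,i) with gave(m,t,i), finished(i,t).
Restrictor triples: (m2,t1,i2)→finished(i2,t1) ✓  (m2,t2,i3)→finished(i3,t2) ✓  (m2,t3,i3)→finished(i3,t3) ✓  (m3,t2,i1)→finished(i1,t2) ✓  (m3,t3,i2)→finished(i2,t3) ✗  (m4,t2,i1)→finished(i1,t2) ✓  (m4,t2,i2)→finished(i2,t2) ✓  (m4,t3,i3)→finished(i3,t3) ✓  (m5,t3,i1)→finished(i1,t3) ✓  (m5,t3,i2)→finished(i2,t3) ✗
Counterexamples (restrictor triples failing the scope): 2.

2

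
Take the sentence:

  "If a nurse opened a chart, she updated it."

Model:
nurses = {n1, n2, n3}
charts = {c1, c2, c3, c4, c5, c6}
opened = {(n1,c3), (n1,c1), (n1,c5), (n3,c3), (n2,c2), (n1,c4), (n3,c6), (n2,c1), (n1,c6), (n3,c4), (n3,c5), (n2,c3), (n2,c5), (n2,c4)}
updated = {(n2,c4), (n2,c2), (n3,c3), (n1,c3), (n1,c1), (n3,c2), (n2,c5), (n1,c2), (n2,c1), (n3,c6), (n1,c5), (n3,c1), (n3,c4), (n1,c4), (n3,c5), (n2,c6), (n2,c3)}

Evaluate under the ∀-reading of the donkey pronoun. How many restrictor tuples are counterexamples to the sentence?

"it" takes "a chart" as antecedent — a donkey pronoun bound across the clause boundary.
Strong reading: for every (n,c) with opened(n,c), updated(n,c).
Restrictor pairs: (n1,c1) ✓  (n1,c3) ✓  (n1,c4) ✓  (n1,c5) ✓  (n1,c6) ✗  (n2,c1) ✓  (n2,c2) ✓  (n2,c3) ✓  (n2,c4) ✓  (n2,c5) ✓  (n3,c3) ✓  (n3,c4) ✓  (n3,c5) ✓  (n3,c6) ✓
Counterexamples (restrictor pairs failing the scope): 1.

1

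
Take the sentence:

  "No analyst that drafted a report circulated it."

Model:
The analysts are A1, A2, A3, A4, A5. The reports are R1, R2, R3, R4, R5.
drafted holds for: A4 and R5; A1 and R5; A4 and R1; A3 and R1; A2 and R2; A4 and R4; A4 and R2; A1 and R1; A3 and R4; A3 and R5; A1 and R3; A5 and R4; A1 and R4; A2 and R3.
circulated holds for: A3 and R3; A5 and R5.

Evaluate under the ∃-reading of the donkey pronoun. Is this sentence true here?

"it" takes "a report" as antecedent — a donkey pronoun bound across the clause boundary.
Truth condition: for no (a,r) with drafted(a,r) does circulated(a,r) hold.
Restrictor pairs — does the scope hold? (A1,R1):fails  (A1,R3):fails  (A1,R4):fails  (A1,R5):fails  (A2,R2):fails  (A2,R3):fails  (A3,R1):fails  (A3,R4):fails  (A3,R5):fails  (A4,R1):fails  (A4,R2):fails  (A4,R4):fails  (A4,R5):fails  (A5,R4):fails
Scope holds for no restrictor pair, so the sentence is true.

True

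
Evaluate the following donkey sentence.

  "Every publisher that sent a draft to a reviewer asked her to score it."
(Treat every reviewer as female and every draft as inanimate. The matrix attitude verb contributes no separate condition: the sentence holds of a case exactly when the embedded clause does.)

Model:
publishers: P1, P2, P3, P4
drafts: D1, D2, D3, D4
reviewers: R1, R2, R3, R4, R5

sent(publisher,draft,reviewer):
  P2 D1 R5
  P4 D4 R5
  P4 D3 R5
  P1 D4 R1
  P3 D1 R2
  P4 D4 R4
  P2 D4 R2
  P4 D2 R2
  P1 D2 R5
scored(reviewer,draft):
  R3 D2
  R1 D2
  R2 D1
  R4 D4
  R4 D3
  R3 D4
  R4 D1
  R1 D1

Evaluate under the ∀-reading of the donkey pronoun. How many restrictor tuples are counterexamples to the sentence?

"her" takes "a reviewer" as antecedent and "it" takes "a draft"; both are donkey pronouns co-varying with the restrictor.
Strong reading: for every (p,d,r) with sent(p,d,r), scored(r,d).
Restrictor triples: (P1,D2,R5)→scored(R5,D2) ✗  (P1,D4,R1)→scored(R1,D4) ✗  (P2,D1,R5)→scored(R5,D1) ✗  (P2,D4,R2)→scored(R2,D4) ✗  (P3,D1,R2)→scored(R2,D1) ✓  (P4,D2,R2)→scored(R2,D2) ✗  (P4,D3,R5)→scored(R5,D3) ✗  (P4,D4,R4)→scored(R4,D4) ✓  (P4,D4,R5)→scored(R5,D4) ✗
Counterexamples (restrictor triples failing the scope): 7.

7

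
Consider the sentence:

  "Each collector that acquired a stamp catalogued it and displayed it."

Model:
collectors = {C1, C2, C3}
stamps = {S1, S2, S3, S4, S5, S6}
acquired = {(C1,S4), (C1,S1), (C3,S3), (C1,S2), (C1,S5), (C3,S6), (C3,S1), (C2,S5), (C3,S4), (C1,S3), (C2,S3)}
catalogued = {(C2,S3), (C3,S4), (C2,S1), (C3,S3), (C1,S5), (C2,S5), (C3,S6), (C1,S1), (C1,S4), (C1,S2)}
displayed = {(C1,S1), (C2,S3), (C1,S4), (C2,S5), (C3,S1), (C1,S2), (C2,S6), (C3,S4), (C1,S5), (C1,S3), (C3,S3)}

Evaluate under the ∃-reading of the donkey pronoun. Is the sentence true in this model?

"it" takes "a stamp" as antecedent — a donkey pronoun bound across the clause boundary.
Weak reading: every collector c with some acquired-stamp has at least one acquired-stamp s such that catalogued(c,s) ∧ displayed(c,s).
Per collector: C1:✓  C2:✓  C3:✓
Every collector in the restrictor has a witness.

True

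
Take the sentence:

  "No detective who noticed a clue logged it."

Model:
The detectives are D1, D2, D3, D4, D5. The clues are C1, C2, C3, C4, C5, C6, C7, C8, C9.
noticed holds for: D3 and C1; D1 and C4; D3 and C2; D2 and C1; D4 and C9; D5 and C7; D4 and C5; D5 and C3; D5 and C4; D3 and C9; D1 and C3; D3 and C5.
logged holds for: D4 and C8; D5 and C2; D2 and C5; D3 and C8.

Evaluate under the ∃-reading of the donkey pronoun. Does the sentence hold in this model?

"it" takes "a clue" as antecedent — a donkey pronoun bound across the clause boundary.
Truth condition: for no (d,c) with noticed(d,c) does logged(d,c) hold.
Restrictor pairs — does the scope hold? (D1,C3):fails  (D1,C4):fails  (D2,C1):fails  (D3,C1):fails  (D3,C2):fails  (D3,C5):fails  (D3,C9):fails  (D4,C5):fails  (D4,C9):fails  (D5,C3):fails  (D5,C4):fails  (D5,C7):fails
Scope holds for no restrictor pair, so the sentence is true.

True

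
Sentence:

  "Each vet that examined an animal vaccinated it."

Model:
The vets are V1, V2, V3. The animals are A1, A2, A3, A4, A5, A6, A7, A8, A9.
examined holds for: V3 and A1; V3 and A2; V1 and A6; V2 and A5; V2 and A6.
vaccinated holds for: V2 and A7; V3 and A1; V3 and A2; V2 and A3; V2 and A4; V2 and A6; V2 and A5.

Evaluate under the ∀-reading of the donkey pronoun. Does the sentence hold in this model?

False

"it" takes "an animal" as antecedent — a donkey pronoun bound across the clause boundary.
Strong reading: for every (v,a) with examined(v,a), vaccinated(v,a).
Restrictor pairs: (V1,A6) ✗  (V2,A5) ✓  (V2,A6) ✓  (V3,A1) ✓  (V3,A2) ✓
Counterexample: (V1,A6) is in examined but fails the scope.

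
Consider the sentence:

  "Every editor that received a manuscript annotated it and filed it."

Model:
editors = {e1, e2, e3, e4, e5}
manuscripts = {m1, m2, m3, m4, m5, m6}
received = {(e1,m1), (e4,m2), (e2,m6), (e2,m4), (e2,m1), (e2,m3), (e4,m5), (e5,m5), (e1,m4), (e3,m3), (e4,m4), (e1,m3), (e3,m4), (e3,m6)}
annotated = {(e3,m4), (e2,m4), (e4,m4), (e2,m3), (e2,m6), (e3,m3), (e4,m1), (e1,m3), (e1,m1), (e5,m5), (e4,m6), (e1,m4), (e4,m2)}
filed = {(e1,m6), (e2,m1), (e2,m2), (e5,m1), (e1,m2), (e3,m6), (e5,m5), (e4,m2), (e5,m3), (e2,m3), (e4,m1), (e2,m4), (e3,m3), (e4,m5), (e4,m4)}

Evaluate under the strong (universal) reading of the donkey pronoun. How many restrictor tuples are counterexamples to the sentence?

8

"it" takes "a manuscript" as antecedent — a donkey pronoun bound across the clause boundary.
Strong reading: for every (e,m) with received(e,m), annotated(e,m) ∧ filed(e,m).
Restrictor pairs: (e1,m1) ✗  (e1,m3) ✗  (e1,m4) ✗  (e2,m1) ✗  (e2,m3) ✓  (e2,m4) ✓  (e2,m6) ✗  (e3,m3) ✓  (e3,m4) ✗  (e3,m6) ✗  (e4,m2) ✓  (e4,m4) ✓  (e4,m5) ✗  (e5,m5) ✓
Counterexamples (restrictor pairs failing the scope): 8.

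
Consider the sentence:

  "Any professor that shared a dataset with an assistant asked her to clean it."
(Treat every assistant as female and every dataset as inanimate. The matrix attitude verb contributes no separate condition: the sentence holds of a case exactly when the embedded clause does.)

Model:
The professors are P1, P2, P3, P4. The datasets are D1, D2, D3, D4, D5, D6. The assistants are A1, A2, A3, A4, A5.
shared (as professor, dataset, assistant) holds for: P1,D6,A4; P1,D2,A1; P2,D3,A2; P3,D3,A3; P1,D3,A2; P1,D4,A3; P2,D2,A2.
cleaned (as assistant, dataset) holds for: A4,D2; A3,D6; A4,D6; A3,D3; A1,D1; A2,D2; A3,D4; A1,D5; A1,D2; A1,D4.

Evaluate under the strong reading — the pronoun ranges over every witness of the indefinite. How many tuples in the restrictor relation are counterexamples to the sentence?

"her" takes "an assistant" as antecedent and "it" takes "a dataset"; both are donkey pronouns co-varying with the restrictor.
Strong reading: for every (p,d,a) with shared(p,d,a), cleaned(a,d).
Restrictor triples: (P1,D2,A1)→cleaned(A1,D2) ✓  (P1,D3,A2)→cleaned(A2,D3) ✗  (P1,D4,A3)→cleaned(A3,D4) ✓  (P1,D6,A4)→cleaned(A4,D6) ✓  (P2,D2,A2)→cleaned(A2,D2) ✓  (P2,D3,A2)→cleaned(A2,D3) ✗  (P3,D3,A3)→cleaned(A3,D3) ✓
Counterexamples (restrictor triples failing the scope): 2.

2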